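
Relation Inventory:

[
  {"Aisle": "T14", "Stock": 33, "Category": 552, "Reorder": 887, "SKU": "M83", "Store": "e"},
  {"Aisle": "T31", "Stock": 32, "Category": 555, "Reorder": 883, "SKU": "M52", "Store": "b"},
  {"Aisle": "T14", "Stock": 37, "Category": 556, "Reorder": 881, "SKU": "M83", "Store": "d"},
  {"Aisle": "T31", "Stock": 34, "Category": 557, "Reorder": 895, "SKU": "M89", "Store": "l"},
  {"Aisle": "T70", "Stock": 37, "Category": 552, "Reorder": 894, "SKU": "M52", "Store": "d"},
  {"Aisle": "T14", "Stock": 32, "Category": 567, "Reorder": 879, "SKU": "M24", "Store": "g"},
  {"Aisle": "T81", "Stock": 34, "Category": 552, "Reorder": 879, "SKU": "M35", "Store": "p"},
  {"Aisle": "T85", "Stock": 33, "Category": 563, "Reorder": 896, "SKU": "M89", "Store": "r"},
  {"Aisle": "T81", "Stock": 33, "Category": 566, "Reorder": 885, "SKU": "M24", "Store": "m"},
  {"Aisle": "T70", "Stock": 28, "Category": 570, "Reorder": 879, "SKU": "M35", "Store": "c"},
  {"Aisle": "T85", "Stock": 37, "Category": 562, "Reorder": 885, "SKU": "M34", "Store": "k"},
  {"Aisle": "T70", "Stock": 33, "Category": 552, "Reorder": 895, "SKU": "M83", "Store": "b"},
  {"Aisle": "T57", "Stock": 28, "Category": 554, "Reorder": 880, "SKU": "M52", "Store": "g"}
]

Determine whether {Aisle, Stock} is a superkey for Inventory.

Yes

All 13 rows have distinct {Aisle, Stock} values, so {Aisle, Stock} → (all attributes) holds and {Aisle, Stock} is a superkey.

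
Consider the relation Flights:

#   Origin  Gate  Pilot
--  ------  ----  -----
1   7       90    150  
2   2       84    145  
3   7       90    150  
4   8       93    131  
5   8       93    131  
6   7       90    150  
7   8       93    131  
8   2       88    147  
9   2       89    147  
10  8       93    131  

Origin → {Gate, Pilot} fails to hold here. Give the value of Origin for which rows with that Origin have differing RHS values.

Origin=7: rows 1, 3, 6 → {Gate,Pilot} = (90, 150), (90, 150), (90, 150) ✓
Origin=2: rows 2, 8, 9 → {Gate,Pilot} takes values {(84, 145), (88, 147), (89, 147)} — violation
Origin=8: rows 4, 5, 7, 10 → {Gate,Pilot} = (93, 131), (93, 131), (93, 131), (93, 131) ✓
The only Origin value with inconsistent RHS is Origin=2.

2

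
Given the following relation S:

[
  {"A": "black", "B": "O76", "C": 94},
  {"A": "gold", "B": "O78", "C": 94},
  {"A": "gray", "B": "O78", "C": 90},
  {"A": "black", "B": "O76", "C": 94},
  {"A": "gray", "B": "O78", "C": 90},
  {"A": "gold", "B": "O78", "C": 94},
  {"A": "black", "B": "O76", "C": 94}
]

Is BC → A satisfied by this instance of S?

Yes

(B=O76, C=94): 3 rows → A = black, black, black ✓
(B=O78, C=94): 2 rows → A = gold, gold ✓
(B=O78, C=90): 2 rows → A = gray, gray ✓
Every BC value is associated with a single A value, so BC → A holds.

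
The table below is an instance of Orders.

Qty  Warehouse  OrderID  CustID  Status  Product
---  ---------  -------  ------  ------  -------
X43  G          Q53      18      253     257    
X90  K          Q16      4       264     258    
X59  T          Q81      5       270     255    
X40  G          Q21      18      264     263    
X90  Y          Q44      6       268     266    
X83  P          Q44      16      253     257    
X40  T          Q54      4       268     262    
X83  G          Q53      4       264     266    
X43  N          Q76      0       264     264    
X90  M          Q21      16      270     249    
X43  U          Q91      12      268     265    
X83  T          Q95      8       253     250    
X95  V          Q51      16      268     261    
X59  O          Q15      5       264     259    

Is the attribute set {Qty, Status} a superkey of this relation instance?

No

Two distinct rows share (Qty=X83, Status=253), so {Qty, Status} does not determine every attribute — not a superkey.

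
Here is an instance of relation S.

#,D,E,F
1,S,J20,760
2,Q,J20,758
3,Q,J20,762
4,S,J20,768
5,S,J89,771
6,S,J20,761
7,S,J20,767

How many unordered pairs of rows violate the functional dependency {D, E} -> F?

7

(D=S, E=J20): violating pairs (1,4), (1,6), (1,7), (4,6), (4,7), (6,7) — 6 pairs.
(D=Q, E=J20): violating pairs (2,3) — 1 pair.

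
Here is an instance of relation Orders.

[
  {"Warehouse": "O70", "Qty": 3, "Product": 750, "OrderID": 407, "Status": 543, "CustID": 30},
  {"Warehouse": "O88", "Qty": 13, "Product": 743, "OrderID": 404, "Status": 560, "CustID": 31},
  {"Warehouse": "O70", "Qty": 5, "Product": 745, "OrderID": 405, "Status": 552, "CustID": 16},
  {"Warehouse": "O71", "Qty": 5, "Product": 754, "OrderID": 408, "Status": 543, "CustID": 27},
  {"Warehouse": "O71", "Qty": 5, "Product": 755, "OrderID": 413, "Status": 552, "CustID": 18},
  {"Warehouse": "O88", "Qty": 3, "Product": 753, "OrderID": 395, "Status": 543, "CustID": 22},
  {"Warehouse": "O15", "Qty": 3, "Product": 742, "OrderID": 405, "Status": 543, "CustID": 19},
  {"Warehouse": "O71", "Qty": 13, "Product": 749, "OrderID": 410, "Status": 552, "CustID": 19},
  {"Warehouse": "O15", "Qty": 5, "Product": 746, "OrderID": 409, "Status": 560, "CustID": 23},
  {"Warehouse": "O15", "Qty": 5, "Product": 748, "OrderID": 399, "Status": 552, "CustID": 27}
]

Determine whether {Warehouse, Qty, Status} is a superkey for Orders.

All 10 rows have distinct {Warehouse, Qty, Status} values, so {Warehouse, Qty, Status} → (all attributes) holds and {Warehouse, Qty, Status} is a superkey.

Yes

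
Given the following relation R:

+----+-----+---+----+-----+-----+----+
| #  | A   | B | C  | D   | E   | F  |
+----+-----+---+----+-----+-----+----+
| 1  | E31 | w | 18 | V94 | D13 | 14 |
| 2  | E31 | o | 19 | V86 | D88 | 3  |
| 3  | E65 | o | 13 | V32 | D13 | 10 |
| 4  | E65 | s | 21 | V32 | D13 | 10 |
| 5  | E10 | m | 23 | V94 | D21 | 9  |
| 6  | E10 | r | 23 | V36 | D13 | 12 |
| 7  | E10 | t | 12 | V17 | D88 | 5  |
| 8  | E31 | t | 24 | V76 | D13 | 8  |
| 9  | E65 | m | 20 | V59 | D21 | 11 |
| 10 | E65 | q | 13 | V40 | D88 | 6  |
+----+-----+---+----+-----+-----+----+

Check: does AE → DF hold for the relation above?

(A=E31, E=D13): rows 1, 8 → {D,F} takes values {(V94, 14), (V76, 8)} — violation
(A=E31, E=D88): row 2 → {D,F} = (V86, 3) ✓
(A=E65, E=D13): rows 3, 4 → {D,F} = (V32, 10), (V32, 10) ✓
(A=E10, E=D21): row 5 → {D,F} = (V94, 9) ✓
(A=E10, E=D13): row 6 → {D,F} = (V36, 12) ✓
(A=E10, E=D88): row 7 → {D,F} = (V17, 5) ✓
(A=E65, E=D21): row 9 → {D,F} = (V59, 11) ✓
(A=E65, E=D88): row 10 → {D,F} = (V40, 6) ✓
Two rows agree on AE but differ on DF, so AE → DF does not hold.

No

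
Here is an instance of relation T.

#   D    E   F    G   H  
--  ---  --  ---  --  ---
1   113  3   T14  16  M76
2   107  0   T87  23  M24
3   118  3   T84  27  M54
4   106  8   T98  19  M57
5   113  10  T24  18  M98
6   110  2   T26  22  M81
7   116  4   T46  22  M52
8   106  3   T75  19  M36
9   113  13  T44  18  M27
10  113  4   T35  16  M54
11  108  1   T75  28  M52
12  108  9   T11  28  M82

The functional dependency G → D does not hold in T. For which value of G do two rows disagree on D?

22

G=16: rows 1, 10 → D = 113, 113 ✓
G=23: row 2 → D = 107 ✓
G=27: row 3 → D = 118 ✓
G=19: rows 4, 8 → D = 106, 106 ✓
G=18: rows 5, 9 → D = 113, 113 ✓
G=22: rows 6, 7 → D takes values {110, 116} — violation
G=28: rows 11, 12 → D = 108, 108 ✓
The only G value with inconsistent D is G=22.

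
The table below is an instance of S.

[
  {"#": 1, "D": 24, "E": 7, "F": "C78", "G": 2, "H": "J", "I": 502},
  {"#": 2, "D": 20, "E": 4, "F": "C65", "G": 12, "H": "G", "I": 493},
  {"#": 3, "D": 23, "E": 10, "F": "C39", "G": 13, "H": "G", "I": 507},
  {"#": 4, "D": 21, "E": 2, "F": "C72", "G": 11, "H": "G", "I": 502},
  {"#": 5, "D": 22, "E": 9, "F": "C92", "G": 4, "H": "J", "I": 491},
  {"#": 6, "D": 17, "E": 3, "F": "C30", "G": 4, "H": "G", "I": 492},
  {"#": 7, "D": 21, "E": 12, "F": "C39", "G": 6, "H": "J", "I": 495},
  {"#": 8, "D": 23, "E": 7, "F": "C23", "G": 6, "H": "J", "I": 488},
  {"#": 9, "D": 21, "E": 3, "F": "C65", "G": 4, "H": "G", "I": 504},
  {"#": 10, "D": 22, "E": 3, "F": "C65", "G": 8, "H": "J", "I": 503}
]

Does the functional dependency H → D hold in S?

H=J: rows 1, 5, 7, 8, 10 → D takes values {24, 22, 21, 23} — violation
H=G: rows 2, 3, 4, 6, 9 → D takes values {20, 23, 21, 17} — violation
Two rows agree on H but differ on D, so H → D does not hold.

No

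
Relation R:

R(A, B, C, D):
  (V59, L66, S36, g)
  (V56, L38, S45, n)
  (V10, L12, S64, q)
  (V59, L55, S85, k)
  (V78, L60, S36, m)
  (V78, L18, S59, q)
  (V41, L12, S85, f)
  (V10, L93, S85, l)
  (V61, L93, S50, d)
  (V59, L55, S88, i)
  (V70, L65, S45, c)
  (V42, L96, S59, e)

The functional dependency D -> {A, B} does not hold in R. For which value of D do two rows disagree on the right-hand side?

q

D=g: 1 row → {A,B} = (V59, L66) ✓
D=n: 1 row → {A,B} = (V56, L38) ✓
D=q: 2 rows → {A,B} takes values {(V10, L12), (V78, L18)} — violation
D=k: 1 row → {A,B} = (V59, L55) ✓
D=m: 1 row → {A,B} = (V78, L60) ✓
D=f: 1 row → {A,B} = (V41, L12) ✓
D=l: 1 row → {A,B} = (V10, L93) ✓
D=d: 1 row → {A,B} = (V61, L93) ✓
D=i: 1 row → {A,B} = (V59, L55) ✓
D=c: 1 row → {A,B} = (V70, L65) ✓
D=e: 1 row → {A,B} = (V42, L96) ✓
The only D value with inconsistent RHS is D=q.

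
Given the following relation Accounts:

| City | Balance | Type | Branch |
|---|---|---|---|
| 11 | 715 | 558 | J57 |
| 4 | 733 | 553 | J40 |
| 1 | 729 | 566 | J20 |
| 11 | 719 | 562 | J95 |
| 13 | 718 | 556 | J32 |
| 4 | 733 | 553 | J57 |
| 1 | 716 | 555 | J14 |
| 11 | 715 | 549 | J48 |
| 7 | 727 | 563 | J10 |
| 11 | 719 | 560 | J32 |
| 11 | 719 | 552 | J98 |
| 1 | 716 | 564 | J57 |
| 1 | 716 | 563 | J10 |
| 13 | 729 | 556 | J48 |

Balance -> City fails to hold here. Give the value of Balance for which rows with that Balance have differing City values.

729

Balance=715: 2 rows → City = 11, 11 ✓
Balance=733: 2 rows → City = 4, 4 ✓
Balance=729: 2 rows → City takes values {1, 13} — violation
Balance=719: 3 rows → City = 11, 11, 11 ✓
Balance=718: 1 row → City = 13 ✓
Balance=716: 3 rows → City = 1, 1, 1 ✓
Balance=727: 1 row → City = 7 ✓
The only Balance value with inconsistent City is Balance=729.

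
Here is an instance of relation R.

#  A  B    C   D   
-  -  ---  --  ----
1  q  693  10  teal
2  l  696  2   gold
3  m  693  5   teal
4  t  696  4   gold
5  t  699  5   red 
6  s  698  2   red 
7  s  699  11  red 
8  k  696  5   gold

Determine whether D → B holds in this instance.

No

D=teal: rows 1, 3 → B = 693, 693 ✓
D=gold: rows 2, 4, 8 → B = 696, 696, 696 ✓
D=red: rows 5, 6, 7 → B takes values {699, 698} — violation
Two rows agree on D but differ on B, so D → B does not hold.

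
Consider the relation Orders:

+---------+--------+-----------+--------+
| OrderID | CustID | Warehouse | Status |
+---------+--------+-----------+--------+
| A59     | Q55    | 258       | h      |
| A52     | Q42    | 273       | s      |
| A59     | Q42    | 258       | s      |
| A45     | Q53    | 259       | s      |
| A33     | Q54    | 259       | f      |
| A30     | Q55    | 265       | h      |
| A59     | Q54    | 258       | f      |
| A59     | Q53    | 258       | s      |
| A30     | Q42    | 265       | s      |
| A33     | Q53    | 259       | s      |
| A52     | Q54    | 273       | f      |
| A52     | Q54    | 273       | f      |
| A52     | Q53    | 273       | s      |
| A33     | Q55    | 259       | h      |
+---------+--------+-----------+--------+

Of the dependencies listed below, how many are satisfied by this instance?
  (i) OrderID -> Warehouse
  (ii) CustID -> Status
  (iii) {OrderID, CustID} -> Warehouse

(i) OrderID -> Warehouse: every LHS value maps to a single RHS value — holds.
(ii) CustID -> Status: every LHS value maps to a single RHS value — holds.
(iii) {OrderID, CustID} -> Warehouse: every LHS value maps to a single RHS value — holds.
3 of the 3 dependencies hold.

3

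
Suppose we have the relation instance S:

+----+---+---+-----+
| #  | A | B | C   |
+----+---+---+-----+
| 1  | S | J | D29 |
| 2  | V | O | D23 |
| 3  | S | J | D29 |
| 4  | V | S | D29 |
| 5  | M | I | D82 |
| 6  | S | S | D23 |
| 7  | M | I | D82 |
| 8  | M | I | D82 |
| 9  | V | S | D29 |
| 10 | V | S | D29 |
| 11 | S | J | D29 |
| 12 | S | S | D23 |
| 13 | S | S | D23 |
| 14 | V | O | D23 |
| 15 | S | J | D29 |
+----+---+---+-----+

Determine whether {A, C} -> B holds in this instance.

Yes

(A=S, C=D29): rows 1, 3, 11, 15 → B = J, J, J, J ✓
(A=V, C=D23): rows 2, 14 → B = O, O ✓
(A=V, C=D29): rows 4, 9, 10 → B = S, S, S ✓
(A=M, C=D82): rows 5, 7, 8 → B = I, I, I ✓
(A=S, C=D23): rows 6, 12, 13 → B = S, S, S ✓
Every {A, C} value is associated with a single B value, so {A, C} -> B holds.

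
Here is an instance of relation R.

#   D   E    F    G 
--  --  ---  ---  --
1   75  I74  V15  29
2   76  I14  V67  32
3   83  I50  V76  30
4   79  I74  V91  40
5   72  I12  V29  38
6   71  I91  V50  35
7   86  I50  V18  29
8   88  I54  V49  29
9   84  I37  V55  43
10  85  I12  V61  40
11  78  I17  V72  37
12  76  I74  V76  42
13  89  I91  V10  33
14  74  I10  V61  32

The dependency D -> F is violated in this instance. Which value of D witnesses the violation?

D=75: row 1 → F = V15 ✓
D=76: rows 2, 12 → F takes values {V67, V76} — violation
D=83: row 3 → F = V76 ✓
D=79: row 4 → F = V91 ✓
D=72: row 5 → F = V29 ✓
D=71: row 6 → F = V50 ✓
D=86: row 7 → F = V18 ✓
D=88: row 8 → F = V49 ✓
D=84: row 9 → F = V55 ✓
D=85: row 10 → F = V61 ✓
D=78: row 11 → F = V72 ✓
D=89: row 13 → F = V10 ✓
D=74: row 14 → F = V61 ✓
The only D value with inconsistent F is D=76.

76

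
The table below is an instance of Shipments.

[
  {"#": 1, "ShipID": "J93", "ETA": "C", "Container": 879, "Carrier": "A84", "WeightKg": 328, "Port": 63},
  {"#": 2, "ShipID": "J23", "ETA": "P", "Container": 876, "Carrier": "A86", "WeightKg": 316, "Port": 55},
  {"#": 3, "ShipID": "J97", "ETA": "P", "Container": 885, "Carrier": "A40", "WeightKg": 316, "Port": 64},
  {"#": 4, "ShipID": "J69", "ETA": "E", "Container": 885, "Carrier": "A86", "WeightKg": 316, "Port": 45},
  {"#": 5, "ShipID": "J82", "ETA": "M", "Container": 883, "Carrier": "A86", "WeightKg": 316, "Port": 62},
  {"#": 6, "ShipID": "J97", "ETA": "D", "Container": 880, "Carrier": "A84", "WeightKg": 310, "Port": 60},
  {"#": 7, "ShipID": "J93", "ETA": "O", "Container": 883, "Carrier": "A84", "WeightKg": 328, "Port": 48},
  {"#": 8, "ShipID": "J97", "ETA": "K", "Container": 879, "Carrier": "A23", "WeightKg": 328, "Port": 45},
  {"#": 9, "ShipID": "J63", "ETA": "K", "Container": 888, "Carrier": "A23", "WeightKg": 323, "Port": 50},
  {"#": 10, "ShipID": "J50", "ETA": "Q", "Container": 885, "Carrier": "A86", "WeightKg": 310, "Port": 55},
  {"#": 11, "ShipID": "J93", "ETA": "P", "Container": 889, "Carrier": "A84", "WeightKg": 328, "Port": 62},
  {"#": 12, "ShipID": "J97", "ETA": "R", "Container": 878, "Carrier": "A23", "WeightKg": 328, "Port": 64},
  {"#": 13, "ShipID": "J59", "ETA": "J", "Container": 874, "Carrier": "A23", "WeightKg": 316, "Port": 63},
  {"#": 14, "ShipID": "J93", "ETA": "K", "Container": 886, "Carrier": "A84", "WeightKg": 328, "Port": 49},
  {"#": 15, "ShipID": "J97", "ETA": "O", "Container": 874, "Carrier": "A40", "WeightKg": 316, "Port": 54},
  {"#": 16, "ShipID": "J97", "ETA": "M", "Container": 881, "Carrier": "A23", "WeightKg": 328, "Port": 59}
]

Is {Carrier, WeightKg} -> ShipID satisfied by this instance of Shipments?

No

(Carrier=A84, WeightKg=328): rows 1, 7, 11, 14 → ShipID = J93, J93, J93, J93 ✓
(Carrier=A86, WeightKg=316): rows 2, 4, 5 → ShipID takes values {J23, J69, J82} — violation
(Carrier=A40, WeightKg=316): rows 3, 15 → ShipID = J97, J97 ✓
(Carrier=A84, WeightKg=310): row 6 → ShipID = J97 ✓
(Carrier=A23, WeightKg=328): rows 8, 12, 16 → ShipID = J97, J97, J97 ✓
(Carrier=A23, WeightKg=323): row 9 → ShipID = J63 ✓
(Carrier=A86, WeightKg=310): row 10 → ShipID = J50 ✓
(Carrier=A23, WeightKg=316): row 13 → ShipID = J59 ✓
Two rows agree on {Carrier, WeightKg} but differ on ShipID, so {Carrier, WeightKg} -> ShipID does not hold.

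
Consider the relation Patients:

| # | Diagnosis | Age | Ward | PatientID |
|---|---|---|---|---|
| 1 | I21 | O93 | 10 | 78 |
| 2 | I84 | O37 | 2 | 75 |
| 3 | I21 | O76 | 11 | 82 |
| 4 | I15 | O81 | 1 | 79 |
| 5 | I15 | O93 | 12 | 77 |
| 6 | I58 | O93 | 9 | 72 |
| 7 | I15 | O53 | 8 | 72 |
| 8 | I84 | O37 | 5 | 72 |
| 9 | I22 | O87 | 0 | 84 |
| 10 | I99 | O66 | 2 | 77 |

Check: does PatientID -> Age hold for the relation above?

PatientID=78: row 1 → Age = O93 ✓
PatientID=75: row 2 → Age = O37 ✓
PatientID=82: row 3 → Age = O76 ✓
PatientID=79: row 4 → Age = O81 ✓
PatientID=77: rows 5, 10 → Age takes values {O93, O66} — violation
PatientID=72: rows 6, 7, 8 → Age takes values {O93, O53, O37} — violation
PatientID=84: row 9 → Age = O87 ✓
Two rows agree on PatientID but differ on Age, so PatientID -> Age does not hold.

No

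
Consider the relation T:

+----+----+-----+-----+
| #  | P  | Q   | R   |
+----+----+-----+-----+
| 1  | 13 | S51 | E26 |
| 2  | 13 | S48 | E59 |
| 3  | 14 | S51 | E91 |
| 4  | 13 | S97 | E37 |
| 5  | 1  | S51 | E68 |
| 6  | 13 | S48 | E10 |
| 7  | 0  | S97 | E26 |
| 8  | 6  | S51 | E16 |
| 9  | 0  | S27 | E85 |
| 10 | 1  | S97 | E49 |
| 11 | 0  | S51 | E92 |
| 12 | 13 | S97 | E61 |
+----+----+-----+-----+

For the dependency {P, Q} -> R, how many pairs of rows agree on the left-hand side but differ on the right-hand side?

2

(P=13, Q=S48): violating pairs (2,6) — 1 pair.
(P=13, Q=S97): violating pairs (4,12) — 1 pair.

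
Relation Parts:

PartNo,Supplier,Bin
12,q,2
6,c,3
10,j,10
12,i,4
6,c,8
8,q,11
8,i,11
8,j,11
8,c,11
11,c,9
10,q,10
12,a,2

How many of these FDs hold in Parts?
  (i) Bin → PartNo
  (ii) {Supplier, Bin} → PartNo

(i) Bin → PartNo: every LHS value maps to a single RHS value — holds.
(ii) {Supplier, Bin} → PartNo: every LHS value maps to a single RHS value — holds.
2 of the 2 dependencies hold.

2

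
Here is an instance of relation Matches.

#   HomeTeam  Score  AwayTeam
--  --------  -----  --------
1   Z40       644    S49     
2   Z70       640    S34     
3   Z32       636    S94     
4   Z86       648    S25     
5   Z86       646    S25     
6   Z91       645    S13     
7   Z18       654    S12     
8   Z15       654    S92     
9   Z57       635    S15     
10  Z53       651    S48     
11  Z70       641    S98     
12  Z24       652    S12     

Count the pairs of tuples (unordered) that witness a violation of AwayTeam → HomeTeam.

AwayTeam=S25: all 2 rows agree on HomeTeam — 0 pairs.
AwayTeam=S12: violating pairs (7,12) — 1 pair.

1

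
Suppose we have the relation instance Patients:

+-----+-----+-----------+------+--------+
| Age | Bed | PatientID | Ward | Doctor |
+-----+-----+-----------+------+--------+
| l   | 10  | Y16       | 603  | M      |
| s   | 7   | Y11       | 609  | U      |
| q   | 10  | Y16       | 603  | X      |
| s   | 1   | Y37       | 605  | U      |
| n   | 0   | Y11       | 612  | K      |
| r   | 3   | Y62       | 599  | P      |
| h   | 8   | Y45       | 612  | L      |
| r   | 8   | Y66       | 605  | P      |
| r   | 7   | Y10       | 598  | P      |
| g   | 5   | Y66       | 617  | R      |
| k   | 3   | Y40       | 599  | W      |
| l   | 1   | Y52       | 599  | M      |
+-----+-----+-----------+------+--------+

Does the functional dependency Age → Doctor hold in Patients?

Age=l: 2 rows → Doctor = M, M ✓
Age=s: 2 rows → Doctor = U, U ✓
Age=q: 1 row → Doctor = X ✓
Age=n: 1 row → Doctor = K ✓
Age=r: 3 rows → Doctor = P, P, P ✓
Age=h: 1 row → Doctor = L ✓
Age=g: 1 row → Doctor = R ✓
Age=k: 1 row → Doctor = W ✓
Every Age value is associated with a single Doctor value, so Age → Doctor holds.

Yes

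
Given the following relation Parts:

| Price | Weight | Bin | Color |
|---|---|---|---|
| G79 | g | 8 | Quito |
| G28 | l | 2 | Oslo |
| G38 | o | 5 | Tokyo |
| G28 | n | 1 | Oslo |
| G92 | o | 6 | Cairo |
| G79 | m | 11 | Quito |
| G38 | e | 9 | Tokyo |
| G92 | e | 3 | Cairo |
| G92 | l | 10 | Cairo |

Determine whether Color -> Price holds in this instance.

Color=Quito: 2 rows → Price = G79, G79 ✓
Color=Oslo: 2 rows → Price = G28, G28 ✓
Color=Tokyo: 2 rows → Price = G38, G38 ✓
Color=Cairo: 3 rows → Price = G92, G92, G92 ✓
Every Color value is associated with a single Price value, so Color -> Price holds.

Yes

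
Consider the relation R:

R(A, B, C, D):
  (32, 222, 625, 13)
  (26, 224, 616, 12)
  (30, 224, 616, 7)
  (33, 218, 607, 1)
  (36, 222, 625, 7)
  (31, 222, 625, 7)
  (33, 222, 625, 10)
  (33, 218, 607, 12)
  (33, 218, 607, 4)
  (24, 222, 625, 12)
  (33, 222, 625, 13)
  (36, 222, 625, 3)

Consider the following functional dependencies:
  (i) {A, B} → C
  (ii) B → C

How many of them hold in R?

2

(i) {A, B} → C: every LHS value maps to a single RHS value — holds.
(ii) B → C: every LHS value maps to a single RHS value — holds.
2 of the 2 dependencies hold.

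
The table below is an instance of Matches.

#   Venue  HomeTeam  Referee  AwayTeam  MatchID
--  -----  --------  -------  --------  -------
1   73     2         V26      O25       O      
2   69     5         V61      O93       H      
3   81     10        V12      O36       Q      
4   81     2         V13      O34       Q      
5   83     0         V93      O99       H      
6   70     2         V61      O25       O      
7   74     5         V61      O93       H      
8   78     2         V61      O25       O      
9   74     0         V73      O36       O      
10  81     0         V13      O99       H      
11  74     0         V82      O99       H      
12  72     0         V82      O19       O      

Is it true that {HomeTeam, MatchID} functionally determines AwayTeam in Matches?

(HomeTeam=2, MatchID=O): rows 1, 6, 8 → AwayTeam = O25, O25, O25 ✓
(HomeTeam=5, MatchID=H): rows 2, 7 → AwayTeam = O93, O93 ✓
(HomeTeam=10, MatchID=Q): row 3 → AwayTeam = O36 ✓
(HomeTeam=2, MatchID=Q): row 4 → AwayTeam = O34 ✓
(HomeTeam=0, MatchID=H): rows 5, 10, 11 → AwayTeam = O99, O99, O99 ✓
(HomeTeam=0, MatchID=O): rows 9, 12 → AwayTeam takes values {O36, O19} — violation
Two rows agree on {HomeTeam, MatchID} but differ on AwayTeam, so {HomeTeam, MatchID} -> AwayTeam does not hold.

No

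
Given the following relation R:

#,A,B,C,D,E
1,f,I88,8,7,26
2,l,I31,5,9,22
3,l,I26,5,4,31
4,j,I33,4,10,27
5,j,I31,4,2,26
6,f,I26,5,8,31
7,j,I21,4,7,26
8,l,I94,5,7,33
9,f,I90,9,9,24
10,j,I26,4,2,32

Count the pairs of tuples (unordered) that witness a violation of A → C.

3

A=f: violating pairs (1,6), (1,9), (6,9) — 3 pairs.
A=l: all 3 rows agree on C — 0 pairs.
A=j: all 4 rows agree on C — 0 pairs.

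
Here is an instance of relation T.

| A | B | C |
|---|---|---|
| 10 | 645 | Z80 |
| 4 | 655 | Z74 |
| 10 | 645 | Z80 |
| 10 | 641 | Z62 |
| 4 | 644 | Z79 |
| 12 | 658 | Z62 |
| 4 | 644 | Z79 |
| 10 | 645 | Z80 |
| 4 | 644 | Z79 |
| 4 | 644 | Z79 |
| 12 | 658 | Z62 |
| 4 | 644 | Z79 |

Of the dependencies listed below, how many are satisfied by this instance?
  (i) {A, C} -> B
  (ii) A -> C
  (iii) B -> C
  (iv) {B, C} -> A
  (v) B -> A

4

(i) {A, C} -> B: every LHS value maps to a single RHS value — holds.
(ii) A -> C: A=10: 4 rows → C takes values {Z80, Z62} — violation; A=4: 6 rows → C takes values {Z74, Z79} — violation — fails.
(iii) B -> C: every LHS value maps to a single RHS value — holds.
(iv) {B, C} -> A: every LHS value maps to a single RHS value — holds.
(v) B -> A: every LHS value maps to a single RHS value — holds.
4 of the 5 dependencies hold.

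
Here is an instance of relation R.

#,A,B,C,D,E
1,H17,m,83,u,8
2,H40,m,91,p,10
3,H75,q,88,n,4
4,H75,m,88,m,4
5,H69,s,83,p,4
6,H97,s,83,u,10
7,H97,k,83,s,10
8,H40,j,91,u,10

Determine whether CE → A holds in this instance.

Yes

(C=83, E=8): row 1 → A = H17 ✓
(C=91, E=10): rows 2, 8 → A = H40, H40 ✓
(C=88, E=4): rows 3, 4 → A = H75, H75 ✓
(C=83, E=4): row 5 → A = H69 ✓
(C=83, E=10): rows 6, 7 → A = H97, H97 ✓
Every CE value is associated with a single A value, so CE → A holds.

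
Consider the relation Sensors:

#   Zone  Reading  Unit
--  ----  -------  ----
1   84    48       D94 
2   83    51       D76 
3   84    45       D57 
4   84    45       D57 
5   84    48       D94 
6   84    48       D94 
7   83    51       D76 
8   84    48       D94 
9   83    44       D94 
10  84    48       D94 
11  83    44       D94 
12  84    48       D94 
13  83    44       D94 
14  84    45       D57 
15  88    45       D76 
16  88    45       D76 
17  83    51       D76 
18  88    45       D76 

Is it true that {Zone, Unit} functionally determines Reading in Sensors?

Yes

(Zone=84, Unit=D94): rows 1, 5, 6, 8, 10, 12 → Reading = 48, 48, 48, 48, 48, 48 ✓
(Zone=83, Unit=D76): rows 2, 7, 17 → Reading = 51, 51, 51 ✓
(Zone=84, Unit=D57): rows 3, 4, 14 → Reading = 45, 45, 45 ✓
(Zone=83, Unit=D94): rows 9, 11, 13 → Reading = 44, 44, 44 ✓
(Zone=88, Unit=D76): rows 15, 16, 18 → Reading = 45, 45, 45 ✓
Every {Zone, Unit} value is associated with a single Reading value, so {Zone, Unit} → Reading holds.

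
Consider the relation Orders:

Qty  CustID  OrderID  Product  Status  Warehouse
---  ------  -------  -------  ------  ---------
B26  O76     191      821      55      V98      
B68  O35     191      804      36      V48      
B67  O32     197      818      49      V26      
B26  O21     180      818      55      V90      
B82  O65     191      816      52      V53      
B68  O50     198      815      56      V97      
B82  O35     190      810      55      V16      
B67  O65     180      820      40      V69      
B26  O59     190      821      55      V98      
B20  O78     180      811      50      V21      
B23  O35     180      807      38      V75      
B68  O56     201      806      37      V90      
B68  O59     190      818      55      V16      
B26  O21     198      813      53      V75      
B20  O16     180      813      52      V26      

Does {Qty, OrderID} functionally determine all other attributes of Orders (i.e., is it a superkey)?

Two distinct rows share (Qty=B20, OrderID=180), so {Qty, OrderID} does not determine every attribute — not a superkey.

No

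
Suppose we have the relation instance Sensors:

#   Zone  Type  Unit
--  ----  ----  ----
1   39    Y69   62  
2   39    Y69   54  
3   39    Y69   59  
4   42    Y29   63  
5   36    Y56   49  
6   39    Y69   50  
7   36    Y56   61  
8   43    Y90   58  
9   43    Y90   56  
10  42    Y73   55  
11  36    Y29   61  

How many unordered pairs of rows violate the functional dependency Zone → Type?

Zone=39: all 4 rows agree on Type — 0 pairs.
Zone=42: violating pairs (4,10) — 1 pair.
Zone=36: violating pairs (5,11), (7,11) — 2 pairs.
Zone=43: all 2 rows agree on Type — 0 pairs.

3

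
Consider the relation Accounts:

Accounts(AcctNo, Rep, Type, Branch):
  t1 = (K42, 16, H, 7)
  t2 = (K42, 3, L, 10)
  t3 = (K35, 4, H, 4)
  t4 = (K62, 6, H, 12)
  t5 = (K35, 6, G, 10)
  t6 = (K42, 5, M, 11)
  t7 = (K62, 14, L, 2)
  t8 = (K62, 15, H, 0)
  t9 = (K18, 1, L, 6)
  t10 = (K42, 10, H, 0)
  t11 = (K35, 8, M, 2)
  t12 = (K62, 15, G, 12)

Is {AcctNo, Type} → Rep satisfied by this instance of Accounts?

(AcctNo=K42, Type=H): rows 1, 10 → Rep takes values {16, 10} — violation
(AcctNo=K42, Type=L): row 2 → Rep = 3 ✓
(AcctNo=K35, Type=H): row 3 → Rep = 4 ✓
(AcctNo=K62, Type=H): rows 4, 8 → Rep takes values {6, 15} — violation
(AcctNo=K35, Type=G): row 5 → Rep = 6 ✓
(AcctNo=K42, Type=M): row 6 → Rep = 5 ✓
(AcctNo=K62, Type=L): row 7 → Rep = 14 ✓
(AcctNo=K18, Type=L): row 9 → Rep = 1 ✓
(AcctNo=K35, Type=M): row 11 → Rep = 8 ✓
(AcctNo=K62, Type=G): row 12 → Rep = 15 ✓
Two rows agree on {AcctNo, Type} but differ on Rep, so {AcctNo, Type} → Rep does not hold.

No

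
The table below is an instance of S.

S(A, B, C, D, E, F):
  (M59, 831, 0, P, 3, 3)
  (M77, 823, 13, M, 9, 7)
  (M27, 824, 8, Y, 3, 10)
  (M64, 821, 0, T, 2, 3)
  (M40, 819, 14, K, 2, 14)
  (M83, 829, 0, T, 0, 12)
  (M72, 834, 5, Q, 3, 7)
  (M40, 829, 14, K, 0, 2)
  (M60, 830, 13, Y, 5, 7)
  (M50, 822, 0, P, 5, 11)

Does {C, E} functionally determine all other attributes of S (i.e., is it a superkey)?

Yes

All 10 rows have distinct {C, E} values, so {C, E} → (all attributes) holds and {C, E} is a superkey.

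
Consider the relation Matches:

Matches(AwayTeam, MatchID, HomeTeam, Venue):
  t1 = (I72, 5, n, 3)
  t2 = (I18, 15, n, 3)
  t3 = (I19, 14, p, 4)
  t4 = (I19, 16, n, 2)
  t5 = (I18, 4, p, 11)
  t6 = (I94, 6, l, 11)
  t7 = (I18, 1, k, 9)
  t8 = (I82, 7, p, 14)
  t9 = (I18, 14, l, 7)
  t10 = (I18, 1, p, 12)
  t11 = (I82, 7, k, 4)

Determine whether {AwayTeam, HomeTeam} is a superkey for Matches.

Rows 5 and 10 have the same {AwayTeam, HomeTeam} value (AwayTeam=I18, HomeTeam=p) but are distinct tuples, so {AwayTeam, HomeTeam} does not determine every attribute — not a superkey.

No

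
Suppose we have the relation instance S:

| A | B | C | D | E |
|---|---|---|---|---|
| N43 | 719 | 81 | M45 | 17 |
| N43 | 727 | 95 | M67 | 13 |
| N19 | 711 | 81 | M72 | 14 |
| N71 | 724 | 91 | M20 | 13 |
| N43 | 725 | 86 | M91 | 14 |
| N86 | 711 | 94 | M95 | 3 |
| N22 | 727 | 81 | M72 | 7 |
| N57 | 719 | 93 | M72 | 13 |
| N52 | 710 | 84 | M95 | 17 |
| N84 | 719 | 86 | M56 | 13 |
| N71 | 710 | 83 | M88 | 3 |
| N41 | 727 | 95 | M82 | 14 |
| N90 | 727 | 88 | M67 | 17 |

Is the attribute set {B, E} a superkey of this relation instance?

No

Two distinct rows share (B=719, E=13), so {B, E} does not determine every attribute — not a superkey.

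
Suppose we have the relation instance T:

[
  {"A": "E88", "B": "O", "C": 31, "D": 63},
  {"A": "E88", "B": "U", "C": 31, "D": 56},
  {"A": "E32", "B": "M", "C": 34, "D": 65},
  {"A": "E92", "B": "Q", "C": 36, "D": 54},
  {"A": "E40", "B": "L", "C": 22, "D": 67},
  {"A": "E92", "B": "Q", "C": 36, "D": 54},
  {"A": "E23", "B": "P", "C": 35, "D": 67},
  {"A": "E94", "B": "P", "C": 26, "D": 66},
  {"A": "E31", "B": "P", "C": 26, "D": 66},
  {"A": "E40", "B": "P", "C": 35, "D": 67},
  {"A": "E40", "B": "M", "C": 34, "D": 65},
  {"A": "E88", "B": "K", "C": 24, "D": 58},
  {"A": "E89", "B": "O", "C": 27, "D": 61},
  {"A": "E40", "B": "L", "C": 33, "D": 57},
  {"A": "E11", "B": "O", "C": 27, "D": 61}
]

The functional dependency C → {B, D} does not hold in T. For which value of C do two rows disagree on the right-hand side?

C=31: 2 rows → {B,D} takes values {(O, 63), (U, 56)} — violation
C=34: 2 rows → {B,D} = (M, 65), (M, 65) ✓
C=36: 2 rows → {B,D} = (Q, 54), (Q, 54) ✓
C=22: 1 row → {B,D} = (L, 67) ✓
C=35: 2 rows → {B,D} = (P, 67), (P, 67) ✓
C=26: 2 rows → {B,D} = (P, 66), (P, 66) ✓
C=24: 1 row → {B,D} = (K, 58) ✓
C=27: 2 rows → {B,D} = (O, 61), (O, 61) ✓
C=33: 1 row → {B,D} = (L, 57) ✓
The only C value with inconsistent RHS is C=31.

31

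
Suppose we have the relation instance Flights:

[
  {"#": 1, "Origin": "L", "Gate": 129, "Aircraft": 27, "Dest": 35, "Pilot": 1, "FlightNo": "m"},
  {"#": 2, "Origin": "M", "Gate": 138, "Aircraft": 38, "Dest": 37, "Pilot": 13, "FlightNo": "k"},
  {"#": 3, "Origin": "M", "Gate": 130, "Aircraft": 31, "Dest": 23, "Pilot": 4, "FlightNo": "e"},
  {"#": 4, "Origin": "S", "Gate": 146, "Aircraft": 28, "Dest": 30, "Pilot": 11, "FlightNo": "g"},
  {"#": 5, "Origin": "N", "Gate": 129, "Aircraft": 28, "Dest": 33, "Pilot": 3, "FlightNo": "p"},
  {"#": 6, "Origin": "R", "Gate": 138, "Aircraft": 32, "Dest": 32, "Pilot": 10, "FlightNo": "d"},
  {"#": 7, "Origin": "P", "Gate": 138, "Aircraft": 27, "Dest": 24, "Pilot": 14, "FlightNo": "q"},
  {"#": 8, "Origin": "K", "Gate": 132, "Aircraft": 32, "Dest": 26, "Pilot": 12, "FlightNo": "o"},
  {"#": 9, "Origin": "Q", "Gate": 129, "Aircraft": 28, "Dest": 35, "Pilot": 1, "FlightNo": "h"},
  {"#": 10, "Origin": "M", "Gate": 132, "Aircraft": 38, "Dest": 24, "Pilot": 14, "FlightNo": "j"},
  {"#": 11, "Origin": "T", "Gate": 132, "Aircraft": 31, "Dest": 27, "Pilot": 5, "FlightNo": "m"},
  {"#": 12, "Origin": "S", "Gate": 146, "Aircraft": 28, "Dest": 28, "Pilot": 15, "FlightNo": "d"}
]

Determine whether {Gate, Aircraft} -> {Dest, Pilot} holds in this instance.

(Gate=129, Aircraft=27): row 1 → {Dest,Pilot} = (35, 1) ✓
(Gate=138, Aircraft=38): row 2 → {Dest,Pilot} = (37, 13) ✓
(Gate=130, Aircraft=31): row 3 → {Dest,Pilot} = (23, 4) ✓
(Gate=146, Aircraft=28): rows 4, 12 → {Dest,Pilot} takes values {(30, 11), (28, 15)} — violation
(Gate=129, Aircraft=28): rows 5, 9 → {Dest,Pilot} takes values {(33, 3), (35, 1)} — violation
(Gate=138, Aircraft=32): row 6 → {Dest,Pilot} = (32, 10) ✓
(Gate=138, Aircraft=27): row 7 → {Dest,Pilot} = (24, 14) ✓
(Gate=132, Aircraft=32): row 8 → {Dest,Pilot} = (26, 12) ✓
(Gate=132, Aircraft=38): row 10 → {Dest,Pilot} = (24, 14) ✓
(Gate=132, Aircraft=31): row 11 → {Dest,Pilot} = (27, 5) ✓
Two rows agree on {Gate, Aircraft} but differ on {Dest, Pilot}, so {Gate, Aircraft} -> {Dest, Pilot} does not hold.

No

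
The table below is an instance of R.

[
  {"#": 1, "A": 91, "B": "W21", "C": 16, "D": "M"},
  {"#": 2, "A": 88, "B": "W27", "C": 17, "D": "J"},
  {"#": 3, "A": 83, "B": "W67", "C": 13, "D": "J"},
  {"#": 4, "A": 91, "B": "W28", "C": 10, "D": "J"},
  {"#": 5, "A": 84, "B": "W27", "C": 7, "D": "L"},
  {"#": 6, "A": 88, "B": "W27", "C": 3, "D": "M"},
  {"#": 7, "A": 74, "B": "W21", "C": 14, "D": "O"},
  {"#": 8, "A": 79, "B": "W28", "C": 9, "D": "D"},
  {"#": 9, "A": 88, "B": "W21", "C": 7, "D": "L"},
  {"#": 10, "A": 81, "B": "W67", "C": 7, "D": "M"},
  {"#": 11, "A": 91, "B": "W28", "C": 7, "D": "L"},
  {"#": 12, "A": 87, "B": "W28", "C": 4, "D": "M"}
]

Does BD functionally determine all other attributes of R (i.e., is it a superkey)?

Yes

All 12 rows have distinct BD values, so BD → (all attributes) holds and BD is a superkey.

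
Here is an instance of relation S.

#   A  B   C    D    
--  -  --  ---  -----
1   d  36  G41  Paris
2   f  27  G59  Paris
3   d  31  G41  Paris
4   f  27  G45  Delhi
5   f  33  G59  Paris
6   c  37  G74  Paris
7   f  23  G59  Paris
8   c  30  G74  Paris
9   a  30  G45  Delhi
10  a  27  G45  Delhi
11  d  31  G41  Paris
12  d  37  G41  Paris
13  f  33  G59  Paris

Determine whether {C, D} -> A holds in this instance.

(C=G41, D=Paris): rows 1, 3, 11, 12 → A = d, d, d, d ✓
(C=G59, D=Paris): rows 2, 5, 7, 13 → A = f, f, f, f ✓
(C=G45, D=Delhi): rows 4, 9, 10 → A takes values {f, a} — violation
(C=G74, D=Paris): rows 6, 8 → A = c, c ✓
Two rows agree on {C, D} but differ on A, so {C, D} -> A does not hold.

No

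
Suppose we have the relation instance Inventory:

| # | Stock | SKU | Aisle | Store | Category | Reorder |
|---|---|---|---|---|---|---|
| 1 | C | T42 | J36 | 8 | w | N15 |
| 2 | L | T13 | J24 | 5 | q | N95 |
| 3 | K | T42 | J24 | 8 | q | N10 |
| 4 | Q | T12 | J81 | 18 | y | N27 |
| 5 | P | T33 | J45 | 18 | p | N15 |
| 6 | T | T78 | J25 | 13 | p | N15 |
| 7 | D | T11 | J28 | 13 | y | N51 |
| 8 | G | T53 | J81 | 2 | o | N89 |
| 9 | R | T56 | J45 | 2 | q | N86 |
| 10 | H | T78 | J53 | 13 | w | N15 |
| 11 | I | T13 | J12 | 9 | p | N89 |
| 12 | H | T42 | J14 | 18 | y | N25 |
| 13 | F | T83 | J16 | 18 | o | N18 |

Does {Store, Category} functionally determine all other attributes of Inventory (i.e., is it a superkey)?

Rows 4 and 12 have the same {Store, Category} value (Store=18, Category=y) but are distinct tuples, so {Store, Category} does not determine every attribute — not a superkey.

No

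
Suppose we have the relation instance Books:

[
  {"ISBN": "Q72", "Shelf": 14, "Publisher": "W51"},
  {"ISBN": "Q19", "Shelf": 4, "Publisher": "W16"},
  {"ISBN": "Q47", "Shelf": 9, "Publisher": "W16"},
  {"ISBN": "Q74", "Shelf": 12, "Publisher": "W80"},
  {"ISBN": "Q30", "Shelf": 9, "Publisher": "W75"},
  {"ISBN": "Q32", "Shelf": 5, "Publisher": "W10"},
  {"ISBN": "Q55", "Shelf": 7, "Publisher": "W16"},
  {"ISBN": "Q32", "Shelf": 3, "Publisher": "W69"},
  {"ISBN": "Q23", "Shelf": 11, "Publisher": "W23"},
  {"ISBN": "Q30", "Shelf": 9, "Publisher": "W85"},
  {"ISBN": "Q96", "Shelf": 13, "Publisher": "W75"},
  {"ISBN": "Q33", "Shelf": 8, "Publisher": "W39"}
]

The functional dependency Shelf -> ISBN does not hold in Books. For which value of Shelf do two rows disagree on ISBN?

Shelf=14: 1 row → ISBN = Q72 ✓
Shelf=4: 1 row → ISBN = Q19 ✓
Shelf=9: 3 rows → ISBN takes values {Q47, Q30} — violation
Shelf=12: 1 row → ISBN = Q74 ✓
Shelf=5: 1 row → ISBN = Q32 ✓
Shelf=7: 1 row → ISBN = Q55 ✓
Shelf=3: 1 row → ISBN = Q32 ✓
Shelf=11: 1 row → ISBN = Q23 ✓
Shelf=13: 1 row → ISBN = Q96 ✓
Shelf=8: 1 row → ISBN = Q33 ✓
The only Shelf value with inconsistent ISBN is Shelf=9.

9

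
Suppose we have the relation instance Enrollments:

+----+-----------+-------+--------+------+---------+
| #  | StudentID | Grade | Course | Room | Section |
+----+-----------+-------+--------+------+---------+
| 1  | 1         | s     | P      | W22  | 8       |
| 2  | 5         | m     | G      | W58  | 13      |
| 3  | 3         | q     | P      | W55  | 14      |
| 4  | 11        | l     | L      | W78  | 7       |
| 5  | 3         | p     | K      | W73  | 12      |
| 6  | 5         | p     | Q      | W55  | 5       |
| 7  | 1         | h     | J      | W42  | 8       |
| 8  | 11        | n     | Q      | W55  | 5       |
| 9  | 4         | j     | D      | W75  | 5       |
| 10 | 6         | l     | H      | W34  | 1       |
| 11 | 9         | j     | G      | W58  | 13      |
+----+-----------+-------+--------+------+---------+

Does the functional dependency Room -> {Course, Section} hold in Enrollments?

Room=W22: row 1 → {Course,Section} = (P, 8) ✓
Room=W58: rows 2, 11 → {Course,Section} = (G, 13), (G, 13) ✓
Room=W55: rows 3, 6, 8 → {Course,Section} takes values {(P, 14), (Q, 5)} — violation
Room=W78: row 4 → {Course,Section} = (L, 7) ✓
Room=W73: row 5 → {Course,Section} = (K, 12) ✓
Room=W42: row 7 → {Course,Section} = (J, 8) ✓
Room=W75: row 9 → {Course,Section} = (D, 5) ✓
Room=W34: row 10 → {Course,Section} = (H, 1) ✓
Two rows agree on Room but differ on {Course, Section}, so Room -> {Course, Section} does not hold.

No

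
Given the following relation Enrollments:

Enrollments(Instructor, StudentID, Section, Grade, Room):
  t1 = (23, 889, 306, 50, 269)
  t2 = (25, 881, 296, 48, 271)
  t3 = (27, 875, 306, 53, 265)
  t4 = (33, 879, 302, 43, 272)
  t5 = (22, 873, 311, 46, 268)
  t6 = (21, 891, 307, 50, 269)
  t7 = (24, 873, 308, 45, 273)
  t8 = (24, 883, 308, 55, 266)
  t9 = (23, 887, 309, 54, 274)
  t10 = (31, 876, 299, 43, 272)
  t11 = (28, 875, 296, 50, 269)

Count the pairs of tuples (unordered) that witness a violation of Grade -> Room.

Grade=50: all 3 rows agree on Room — 0 pairs.
Grade=43: all 2 rows agree on Room — 0 pairs.

0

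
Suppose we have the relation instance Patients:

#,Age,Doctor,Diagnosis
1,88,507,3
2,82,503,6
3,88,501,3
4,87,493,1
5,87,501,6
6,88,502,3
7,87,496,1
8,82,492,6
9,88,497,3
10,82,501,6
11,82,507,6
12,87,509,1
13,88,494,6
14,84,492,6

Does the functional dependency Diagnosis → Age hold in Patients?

Diagnosis=3: rows 1, 3, 6, 9 → Age = 88, 88, 88, 88 ✓
Diagnosis=6: rows 2, 5, 8, 10, 11, 13, 14 → Age takes values {82, 87, 88, 84} — violation
Diagnosis=1: rows 4, 7, 12 → Age = 87, 87, 87 ✓
Two rows agree on Diagnosis but differ on Age, so Diagnosis → Age does not hold.

No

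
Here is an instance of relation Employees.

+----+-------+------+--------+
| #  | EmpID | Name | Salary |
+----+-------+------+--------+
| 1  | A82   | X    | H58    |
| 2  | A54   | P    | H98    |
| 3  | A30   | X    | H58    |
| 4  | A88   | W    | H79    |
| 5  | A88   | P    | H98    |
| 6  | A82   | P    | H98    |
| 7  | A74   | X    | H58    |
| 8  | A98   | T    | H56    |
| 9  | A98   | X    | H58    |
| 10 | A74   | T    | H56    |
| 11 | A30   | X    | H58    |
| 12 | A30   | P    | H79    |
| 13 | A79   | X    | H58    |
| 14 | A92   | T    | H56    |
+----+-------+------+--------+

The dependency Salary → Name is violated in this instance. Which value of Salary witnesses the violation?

Salary=H58: rows 1, 3, 7, 9, 11, 13 → Name = X, X, X, X, X, X ✓
Salary=H98: rows 2, 5, 6 → Name = P, P, P ✓
Salary=H79: rows 4, 12 → Name takes values {W, P} — violation
Salary=H56: rows 8, 10, 14 → Name = T, T, T ✓
The only Salary value with inconsistent Name is Salary=H79.

H79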